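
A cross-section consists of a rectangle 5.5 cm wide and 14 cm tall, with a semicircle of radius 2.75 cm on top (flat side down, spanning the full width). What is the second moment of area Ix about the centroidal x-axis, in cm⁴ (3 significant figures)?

Ix ≈ 1950 cm⁴

Split into non-overlapping primitives; take the origin at the lower-left of the bounding box.
Rectangular body: 5.5 × 14, A = 77 cm², y = 7 cm, Ī = 1257.7 cm⁴.
Semicircular cap: semicircle r = 2.75, A = 11.879 cm², y = 15.167 cm, Ī = 6.2772 cm⁴.
Centroid: ȳ = ΣA·y / ΣA = 8.0916 cm.
Transfer each piece to the centroidal x-axis using Ī + A·d² with d = y − 8.0916:
  rectangular body: d = -1.0916 cm → contributes +1349.4 cm⁴
  semicircular cap: d = 7.0756 cm → contributes +600.99 cm⁴
Total I = 1950.4 cm⁴.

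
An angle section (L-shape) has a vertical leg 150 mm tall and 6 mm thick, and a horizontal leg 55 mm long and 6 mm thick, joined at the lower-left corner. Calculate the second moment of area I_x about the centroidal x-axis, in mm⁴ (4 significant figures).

Treat the section as a set of non-overlapping primitives; coordinates are from the bounding-box lower-left.
Vertical leg: 6 × 150, A = 900 mm², y = 75 mm, Ī = 1 687 500 mm⁴.
Horizontal leg (remainder): 49 × 6, A = 294 mm², y = 3 mm, Ī = 882 mm⁴.
Centroid: ȳ = ΣA·y / ΣA = 57.2714 mm.
Transfer each piece to the centroidal x-axis using Ī + A·d² with d = y − 57.2714:
  vertical leg: d = 17.7286 mm → contributes +1 970 374 mm⁴
  horizontal leg (remainder): d = -54.2714 mm → contributes +866 824 mm⁴
Total I = 2 837 198 mm⁴.

I_x ≈ 2.837 × 10⁶ mm⁴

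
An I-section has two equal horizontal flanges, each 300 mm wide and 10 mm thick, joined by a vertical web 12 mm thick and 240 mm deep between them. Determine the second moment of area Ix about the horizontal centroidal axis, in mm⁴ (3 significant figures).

Ix ≈ 1.08 × 10⁸ mm⁴

Break the section into simple shapes (no overlaps), measuring from the bottom-left corner of the bounding box.
Bottom flange: 300 × 10, A = 3 000 mm², y = 5 mm, Ī = 25 000 mm⁴.
Web: 12 × 240, A = 2 880 mm², y = 130 mm, Ī = 13 824 000 mm⁴.
Top flange: 300 × 10, A = 3 000 mm², y = 255 mm, Ī = 25 000 mm⁴.
By symmetry the centroid is at mid-height, ȳ = 130 mm.
Transfer each piece to the horizontal centroidal axis using Ī + A·d² with d = y − 130:
  bottom flange: d = -125 mm → contributes +46 900 000 mm⁴
  web: d = 0 mm → contributes +13 824 000 mm⁴
  top flange: d = 125 mm → contributes +46 900 000 mm⁴
Total I = 107 624 000 mm⁴.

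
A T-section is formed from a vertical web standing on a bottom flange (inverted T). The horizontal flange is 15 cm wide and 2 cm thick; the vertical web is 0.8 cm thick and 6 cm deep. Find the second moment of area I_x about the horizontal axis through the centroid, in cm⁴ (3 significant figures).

I_x ≈ 90.6 cm⁴

Treat the section as a set of non-overlapping primitives; coordinates are from the bounding-box lower-left.
Flange: 15 × 2, A = 30 cm², y = 1 cm, Ī = 10 cm⁴.
Web: 0.8 × 6, A = 4.8 cm², y = 5 cm, Ī = 14.4 cm⁴.
Centroid: ȳ = ΣA·y / ΣA = 1.5517 cm.
Transfer each piece to the horizontal axis through the centroid using Ī + A·d² with d = y − 1.5517:
  flange: d = -0.55172 cm → contributes +19.132 cm⁴
  web: d = 3.4483 cm → contributes +71.475 cm⁴
Total I = 90.607 cm⁴.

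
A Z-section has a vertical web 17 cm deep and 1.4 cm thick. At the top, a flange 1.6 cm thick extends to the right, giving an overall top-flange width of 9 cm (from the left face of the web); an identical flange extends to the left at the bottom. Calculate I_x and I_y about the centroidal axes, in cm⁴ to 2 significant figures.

I_x ≈ 2000 cm⁴, I_y ≈ 610 cm⁴

Treat the section as a set of non-overlapping primitives; coordinates are from the bounding-box lower-left.
Web: 1.4 × 17, A = 23.8 cm², y = 8.5 cm, Ī = 573.2 cm⁴.
Top flange (beyond web): 7.6 × 1.6, A = 12.16 cm², y = 16.2 cm, Ī = 2.594 cm⁴.
Bottom flange (beyond web): 7.6 × 1.6, A = 12.16 cm², y = 0.8 cm, Ī = 2.594 cm⁴.
Centroid: ȳ = ΣA·y / ΣA = 8.5 cm.
Transfer each piece to the centroidal x-axis using Ī + A·d² with d = y − 8.5:
  web: d = 0 cm → contributes +573.2 cm⁴
  top flange (beyond web): d = 7.7 cm → contributes +723.6 cm⁴
  bottom flange (beyond web): d = -7.7 cm → contributes +723.6 cm⁴
Total I = 2 020 cm⁴.
For the y-axis: x̄ = 8.3 cm.
Repeating about the centroidal y-axis gives I_y = 613.4 cm⁴.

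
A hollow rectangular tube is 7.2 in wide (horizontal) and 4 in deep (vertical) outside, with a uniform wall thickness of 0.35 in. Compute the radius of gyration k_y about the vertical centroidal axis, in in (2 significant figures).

Break the section into simple shapes (no overlaps), measuring from the bottom-left corner of the bounding box.
Outer rectangle: 7.2 × 4, A = 28.8 in², x = 3.6 in, Ī = 124.4 in⁴.
Inner void (subtracted): 6.5 × 3.3, A = 21.45 in², x = 3.6 in, Ī = 75.52 in⁴.
By symmetry the centroid is at mid-width, x̄ = 3.6 in.
All pieces are centred on the vertical centroidal axis, so I = ΣĪ (holes subtracted) = 48.89 in⁴.
Radius of gyration: k = √(I/A) = √(48.89 / 7.35) = 2.579 in.

k_y ≈ 2.6 in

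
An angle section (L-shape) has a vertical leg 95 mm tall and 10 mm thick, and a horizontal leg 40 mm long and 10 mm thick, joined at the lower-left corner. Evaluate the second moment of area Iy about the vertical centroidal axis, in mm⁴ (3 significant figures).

Iy ≈ 1.22 × 10⁵ mm⁴

Decompose the section into non-overlapping parts with the origin at the bottom-left of its bounding rectangle.
Vertical leg: 10 × 95, A = 950 mm², x = 5 mm, Ī = 7916.7 mm⁴.
Horizontal leg (remainder): 30 × 10, A = 300 mm², x = 25 mm, Ī = 22 500 mm⁴.
Centroid: x̄ = ΣA·x / ΣA = 9.8 mm.
Transfer each piece to the vertical centroidal axis using Ī + A·d² with d = x − 9.8:
  vertical leg: d = -4.8 mm → contributes +29 805 mm⁴
  horizontal leg (remainder): d = 15.2 mm → contributes +91 812 mm⁴
Total I = 121 617 mm⁴.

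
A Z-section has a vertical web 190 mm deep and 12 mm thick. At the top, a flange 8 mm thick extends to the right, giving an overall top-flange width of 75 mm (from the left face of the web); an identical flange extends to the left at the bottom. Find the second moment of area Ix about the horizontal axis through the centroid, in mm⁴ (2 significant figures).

Ix ≈ 1.5 × 10⁷ mm⁴

Split into non-overlapping primitives; take the origin at the lower-left of the bounding box.
Web: 12 × 190, A = 2 280 mm², y = 95 mm, Ī = 6 859 000 mm⁴.
Top flange (beyond web): 63 × 8, A = 504 mm², y = 186 mm, Ī = 2 688 mm⁴.
Bottom flange (beyond web): 63 × 8, A = 504 mm², y = 4 mm, Ī = 2 688 mm⁴.
Centroid: ȳ = ΣA·y / ΣA = 95 mm.
Transfer each piece to the horizontal axis through the centroid using Ī + A·d² with d = y − 95:
  web: d = 0 mm → contributes +6 859 000 mm⁴
  top flange (beyond web): d = 91 mm → contributes +4 176 312 mm⁴
  bottom flange (beyond web): d = -91 mm → contributes +4 176 312 mm⁴
Total I = 15 211 624 mm⁴.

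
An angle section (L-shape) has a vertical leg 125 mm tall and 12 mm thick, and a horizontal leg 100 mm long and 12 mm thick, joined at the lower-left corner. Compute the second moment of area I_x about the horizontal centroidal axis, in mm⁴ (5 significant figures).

I_x ≈ 3.9441 × 10⁶ mm⁴

Decompose the section into non-overlapping parts with the origin at the bottom-left of its bounding rectangle.
Vertical leg: 12 × 125, A = 1 500 mm², y = 62.5 mm, Ī = 1 953 125 mm⁴.
Horizontal leg (remainder): 88 × 12, A = 1 056 mm², y = 6 mm, Ī = 12 672 mm⁴.
Centroid: ȳ = ΣA·y / ΣA = 39.15728 mm.
Transfer each piece to the horizontal centroidal axis using Ī + A·d² with d = y − 39.15728:
  vertical leg: d = 23.34272 mm → contributes +2 770 449 mm⁴
  horizontal leg (remainder): d = -33.15728 mm → contributes +1 173 644 mm⁴
Total I = 3 944 093 mm⁴.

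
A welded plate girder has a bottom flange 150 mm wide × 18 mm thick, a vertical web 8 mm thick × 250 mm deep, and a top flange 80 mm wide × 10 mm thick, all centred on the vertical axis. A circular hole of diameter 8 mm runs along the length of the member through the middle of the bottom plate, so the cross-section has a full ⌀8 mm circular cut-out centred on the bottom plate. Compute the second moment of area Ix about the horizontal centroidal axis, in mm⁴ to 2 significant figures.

Ix ≈ 6.0 × 10⁷ mm⁴

Decompose the section into non-overlapping parts with the origin at the bottom-left of its bounding rectangle.
Bottom plate: 150 × 18, A = 2 700 mm², y = 9 mm, Ī = 72 900 mm⁴.
Web plate: 8 × 250, A = 2 000 mm², y = 143 mm, Ī = 10 416 667 mm⁴.
Top plate: 80 × 10, A = 800 mm², y = 273 mm, Ī = 6 667 mm⁴.
Hole (subtracted): ⌀8, A = 50.27 mm², y = 9 mm, Ī = 201.1 mm⁴.
Centroid: ȳ = ΣA·y / ΣA = 96.93 mm.
Transfer each piece to the horizontal centroidal axis using Ī + A·d² with d = y − 96.93:
  bottom plate: d = -87.93 mm → contributes +20 948 871 mm⁴
  web plate: d = 46.07 mm → contributes +14 661 393 mm⁴
  top plate: d = 176.1 mm → contributes +24 806 932 mm⁴
  hole: d = -87.93 mm → contributes −388 846 mm⁴
Total I = 60 028 350 mm⁴.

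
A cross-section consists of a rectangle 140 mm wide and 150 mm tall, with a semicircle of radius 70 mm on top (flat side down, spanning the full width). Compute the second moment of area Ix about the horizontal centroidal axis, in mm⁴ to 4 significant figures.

Split into non-overlapping primitives; take the origin at the lower-left of the bounding box.
Rectangular body: 140 × 150, A = 21 000 mm², y = 75 mm, Ī = 39 375 000 mm⁴.
Semicircular cap: semicircle r = 70, A = 7696.9 mm², y = 179.709 mm, Ī = 2 635 265 mm⁴.
Centroid: ȳ = ΣA·y / ΣA = 103.084 mm.
Transfer each piece to the horizontal centroidal axis using Ī + A·d² with d = y − 103.084:
  rectangular body: d = -28.0844 mm → contributes +55 938 365 mm⁴
  semicircular cap: d = 76.6246 mm → contributes +47 826 259 mm⁴
Total I = 103 764 624 mm⁴.

Ix ≈ 1.038 × 10⁸ mm⁴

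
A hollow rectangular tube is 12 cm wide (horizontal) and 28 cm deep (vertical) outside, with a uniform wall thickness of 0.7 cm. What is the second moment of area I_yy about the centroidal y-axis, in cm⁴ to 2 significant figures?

I_yy ≈ 1400 cm⁴

Decompose the section into non-overlapping parts with the origin at the bottom-left of its bounding rectangle.
Outer rectangle: 12 × 28, A = 336 cm², x = 6 cm, Ī = 4 032 cm⁴.
Inner void (subtracted): 10.6 × 26.6, A = 282 cm², x = 6 cm, Ī = 2 640 cm⁴.
By symmetry the centroid is at mid-width, x̄ = 6 cm.
All pieces are centred on the centroidal y-axis, so I = ΣĪ (holes subtracted) = 1 392 cm⁴.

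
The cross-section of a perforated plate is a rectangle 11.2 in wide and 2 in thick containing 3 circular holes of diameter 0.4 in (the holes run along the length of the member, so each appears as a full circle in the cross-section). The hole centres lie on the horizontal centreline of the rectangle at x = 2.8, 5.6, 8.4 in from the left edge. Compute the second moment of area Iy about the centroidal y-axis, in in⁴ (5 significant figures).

Decompose the section into non-overlapping parts with the origin at the bottom-left of its bounding rectangle.
Plate: 11.2 × 2, A = 22.4 in², x = 5.6 in, Ī = 234.1547 in⁴.
Hole 1 (subtracted): ⌀0.4, A = 0.1256637 in², x = 2.8 in, Ī = 0.001256637 in⁴.
Hole 2 (subtracted): ⌀0.4, A = 0.1256637 in², x = 5.6 in, Ī = 0.001256637 in⁴.
Hole 3 (subtracted): ⌀0.4, A = 0.1256637 in², x = 8.4 in, Ī = 0.001256637 in⁴.
By symmetry the centroid is at mid-width, x̄ = 5.6 in.
Transfer each piece to the centroidal y-axis using Ī + A·d² with d = x − 5.6:
  plate: d = 0 in → contributes +234.1547 in⁴
  hole 1: d = -2.8 in → contributes −0.9864601 in⁴
  hole 2: d = 0 in → contributes −0.001256637 in⁴
  hole 3: d = 2.8 in → contributes −0.9864601 in⁴
Total I = 232.1805 in⁴.

Iy ≈ 232.18 in⁴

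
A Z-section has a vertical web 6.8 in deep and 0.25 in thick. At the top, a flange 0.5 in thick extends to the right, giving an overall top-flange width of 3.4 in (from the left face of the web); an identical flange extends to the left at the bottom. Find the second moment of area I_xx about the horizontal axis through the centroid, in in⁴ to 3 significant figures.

I_xx ≈ 37.9 in⁴

Treat the section as a set of non-overlapping primitives; coordinates are from the bounding-box lower-left.
Web: 0.25 × 6.8, A = 1.7 in², y = 3.4 in, Ī = 6.5507 in⁴.
Top flange (beyond web): 3.15 × 0.5, A = 1.575 in², y = 6.55 in, Ī = 0.032813 in⁴.
Bottom flange (beyond web): 3.15 × 0.5, A = 1.575 in², y = 0.25 in, Ī = 0.032813 in⁴.
Centroid: ȳ = ΣA·y / ΣA = 3.4 in.
Transfer each piece to the horizontal axis through the centroid using Ī + A·d² with d = y − 3.4:
  web: d = 0 in → contributes +6.5507 in⁴
  top flange (beyond web): d = 3.15 in → contributes +15.661 in⁴
  bottom flange (beyond web): d = -3.15 in → contributes +15.661 in⁴
Total I = 37.872 in⁴.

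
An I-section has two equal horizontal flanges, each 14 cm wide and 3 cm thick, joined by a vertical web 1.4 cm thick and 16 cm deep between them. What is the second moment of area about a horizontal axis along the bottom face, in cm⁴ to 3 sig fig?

I_base ≈ 2.10 × 10⁴ cm⁴

Treat the section as a set of non-overlapping primitives; coordinates are from the bounding-box lower-left.
Bottom flange: 14 × 3, A = 42 cm², y = 1.5 cm, Ī = 31.5 cm⁴.
Web: 1.4 × 16, A = 22.4 cm², y = 11 cm, Ī = 477.87 cm⁴.
Top flange: 14 × 3, A = 42 cm², y = 20.5 cm, Ī = 31.5 cm⁴.
Transfer each piece to the base of the section using Ī + A·d² with d = y − 0:
  bottom flange: d = 1.5 cm → contributes +126 cm⁴
  web: d = 11 cm → contributes +3188.3 cm⁴
  top flange: d = 20.5 cm → contributes +17 682 cm⁴
Total I = 20 996 cm⁴.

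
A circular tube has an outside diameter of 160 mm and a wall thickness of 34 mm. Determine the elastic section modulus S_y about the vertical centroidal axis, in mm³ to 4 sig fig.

Treat the section as a set of non-overlapping primitives; coordinates are from the bounding-box lower-left.
Outer circle: ⌀160, A = 20106.2 mm², x = 80 mm, Ī = 32 169 909 mm⁴.
Bore (subtracted): ⌀92, A = 6647.61 mm², x = 80 mm, Ī = 3 516 586 mm⁴.
By symmetry the centroid is at mid-width, x̄ = 80 mm.
All pieces are centred on the vertical centroidal axis, so I = ΣĪ (holes subtracted) = 28 653 323 mm⁴.
Extreme fibre distance c = 80 mm; S = I/c = 358 167 mm³.

S_y ≈ 3.582 × 10⁵ mm³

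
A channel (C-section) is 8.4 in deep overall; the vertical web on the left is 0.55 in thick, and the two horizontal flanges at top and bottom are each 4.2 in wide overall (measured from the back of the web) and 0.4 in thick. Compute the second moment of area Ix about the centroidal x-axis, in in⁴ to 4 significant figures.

Break the section into simple shapes (no overlaps), measuring from the bottom-left corner of the bounding box.
Web: 0.55 × 8.4, A = 4.62 in², y = 4.2 in, Ī = 27.1656 in⁴.
Top flange (beyond web): 3.65 × 0.4, A = 1.46 in², y = 8.2 in, Ī = 0.0194667 in⁴.
Bottom flange (beyond web): 3.65 × 0.4, A = 1.46 in², y = 0.2 in, Ī = 0.0194667 in⁴.
By symmetry the centroid is at mid-height, ȳ = 4.2 in.
Transfer each piece to the centroidal x-axis using Ī + A·d² with d = y − 4.2:
  web: d = 0 in → contributes +27.1656 in⁴
  top flange (beyond web): d = 4 in → contributes +23.3795 in⁴
  bottom flange (beyond web): d = -4 in → contributes +23.3795 in⁴
Total I = 73.9245 in⁴.

Ix ≈ 73.92 in⁴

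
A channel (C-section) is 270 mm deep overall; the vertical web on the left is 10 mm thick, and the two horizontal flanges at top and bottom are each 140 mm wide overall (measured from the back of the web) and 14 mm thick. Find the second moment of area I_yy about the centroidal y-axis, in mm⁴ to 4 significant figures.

Split into non-overlapping primitives; take the origin at the lower-left of the bounding box.
Web: 10 × 270, A = 2 700 mm², x = 5 mm, Ī = 22 500 mm⁴.
Top flange (beyond web): 130 × 14, A = 1 820 mm², x = 75 mm, Ī = 2 563 167 mm⁴.
Bottom flange (beyond web): 130 × 14, A = 1 820 mm², x = 75 mm, Ī = 2 563 167 mm⁴.
Centroid: x̄ = ΣA·x / ΣA = 45.1893 mm.
Transfer each piece to the centroidal y-axis using Ī + A·d² with d = x − 45.1893:
  web: d = -40.1893 mm → contributes +4 383 480 mm⁴
  top flange (beyond web): d = 29.8107 mm → contributes +4 180 563 mm⁴
  bottom flange (beyond web): d = 29.8107 mm → contributes +4 180 563 mm⁴
Total I = 12 744 606 mm⁴.

I_yy ≈ 1.274 × 10⁷ mm⁴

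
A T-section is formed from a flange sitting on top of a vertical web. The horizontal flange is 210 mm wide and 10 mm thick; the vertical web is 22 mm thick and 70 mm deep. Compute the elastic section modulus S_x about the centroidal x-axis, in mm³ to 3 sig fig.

S_x ≈ 3.56 × 10⁴ mm³

Decompose the section into non-overlapping parts with the origin at the bottom-left of its bounding rectangle.
Flange: 210 × 10, A = 2 100 mm², y = 75 mm, Ī = 17 500 mm⁴.
Web: 22 × 70, A = 1 540 mm², y = 35 mm, Ī = 628 833 mm⁴.
Centroid: ȳ = ΣA·y / ΣA = 58.077 mm.
Transfer each piece to the centroidal x-axis using Ī + A·d² with d = y − 58.077:
  flange: d = 16.923 mm → contributes +618 920 mm⁴
  web: d = -23.077 mm → contributes +1 448 952 mm⁴
Total I = 2 067 872 mm⁴.
Extreme fibre distance c = 58.077 mm; S = I/c = 35 606 mm³.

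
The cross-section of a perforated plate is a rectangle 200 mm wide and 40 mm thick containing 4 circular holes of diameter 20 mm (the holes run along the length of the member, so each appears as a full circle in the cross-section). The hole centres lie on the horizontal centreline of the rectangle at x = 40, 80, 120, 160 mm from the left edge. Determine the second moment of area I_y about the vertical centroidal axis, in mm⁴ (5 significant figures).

I_y ≈ 2.4122 × 10⁷ mm⁴

Treat the section as a set of non-overlapping primitives; coordinates are from the bounding-box lower-left.
Plate: 200 × 40, A = 8 000 mm², x = 100 mm, Ī = 26 666 667 mm⁴.
Hole 1 (subtracted): ⌀20, A = 314.1593 mm², x = 40 mm, Ī = 7853.982 mm⁴.
Hole 2 (subtracted): ⌀20, A = 314.1593 mm², x = 80 mm, Ī = 7853.982 mm⁴.
Hole 3 (subtracted): ⌀20, A = 314.1593 mm², x = 120 mm, Ī = 7853.982 mm⁴.
Hole 4 (subtracted): ⌀20, A = 314.1593 mm², x = 160 mm, Ī = 7853.982 mm⁴.
By symmetry the centroid is at mid-width, x̄ = 100 mm.
Transfer each piece to the vertical centroidal axis using Ī + A·d² with d = x − 100:
  plate: d = 0 mm → contributes +26 666 667 mm⁴
  hole 1: d = -60 mm → contributes −1 138 827 mm⁴
  hole 2: d = -20 mm → contributes −133517.7 mm⁴
  hole 3: d = 20 mm → contributes −133517.7 mm⁴
  hole 4: d = 60 mm → contributes −1 138 827 mm⁴
Total I = 24 121 977 mm⁴.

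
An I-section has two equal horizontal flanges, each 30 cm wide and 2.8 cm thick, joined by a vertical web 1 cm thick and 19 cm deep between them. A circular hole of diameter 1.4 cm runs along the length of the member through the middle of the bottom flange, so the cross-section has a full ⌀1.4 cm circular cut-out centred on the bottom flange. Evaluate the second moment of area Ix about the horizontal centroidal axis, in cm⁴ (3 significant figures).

Split into non-overlapping primitives; take the origin at the lower-left of the bounding box.
Bottom flange: 30 × 2.8, A = 84 cm², y = 1.4 cm, Ī = 54.88 cm⁴.
Web: 1 × 19, A = 19 cm², y = 12.3 cm, Ī = 571.58 cm⁴.
Top flange: 30 × 2.8, A = 84 cm², y = 23.2 cm, Ī = 54.88 cm⁴.
Hole (subtracted): ⌀1.4, A = 1.5394 cm², y = 1.4 cm, Ī = 0.18857 cm⁴.
Centroid: ȳ = ΣA·y / ΣA = 12.39 cm.
Transfer each piece to the horizontal centroidal axis using Ī + A·d² with d = y − 12.39:
  bottom flange: d = -10.99 cm → contributes +10 201 cm⁴
  web: d = -0.090473 cm → contributes +571.74 cm⁴
  top flange: d = 10.81 cm → contributes +9869.9 cm⁴
  hole: d = -10.99 cm → contributes −186.13 cm⁴
Total I = 20 457 cm⁴.

Ix ≈ 2.05 × 10⁴ cm⁴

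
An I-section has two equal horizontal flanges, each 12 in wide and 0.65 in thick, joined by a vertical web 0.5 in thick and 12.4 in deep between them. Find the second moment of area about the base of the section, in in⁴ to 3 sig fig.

I_base ≈ 1770 in⁴

Split into non-overlapping primitives; take the origin at the lower-left of the bounding box.
Bottom flange: 12 × 0.65, A = 7.8 in², y = 0.325 in, Ī = 0.27463 in⁴.
Web: 0.5 × 12.4, A = 6.2 in², y = 6.85 in, Ī = 79.443 in⁴.
Top flange: 12 × 0.65, A = 7.8 in², y = 13.375 in, Ī = 0.27463 in⁴.
Transfer each piece to the base of the section using Ī + A·d² with d = y − 0:
  bottom flange: d = 0.325 in → contributes +1.0985 in⁴
  web: d = 6.85 in → contributes +370.36 in⁴
  top flange: d = 13.375 in → contributes +1395.6 in⁴
Total I = 1767.1 in⁴.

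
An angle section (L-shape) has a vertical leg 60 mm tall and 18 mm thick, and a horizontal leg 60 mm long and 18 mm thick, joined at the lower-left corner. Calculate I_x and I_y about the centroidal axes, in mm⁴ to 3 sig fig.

I_x ≈ 5.41 × 10⁵ mm⁴, I_y ≈ 5.41 × 10⁵ mm⁴

Treat the section as a set of non-overlapping primitives; coordinates are from the bounding-box lower-left.
Vertical leg: 18 × 60, A = 1 080 mm², y = 30 mm, Ī = 324 000 mm⁴.
Horizontal leg (remainder): 42 × 18, A = 756 mm², y = 9 mm, Ī = 20 412 mm⁴.
Centroid: ȳ = ΣA·y / ΣA = 21.353 mm.
Transfer each piece to the centroidal x-axis using Ī + A·d² with d = y − 21.353:
  vertical leg: d = 8.6471 mm → contributes +404 753 mm⁴
  horizontal leg (remainder): d = -12.353 mm → contributes +135 774 mm⁴
Total I = 540 527 mm⁴.
For the y-axis: x̄ = 21.353 mm.
Repeating about the centroidal y-axis gives I_y = 540 527 mm⁴.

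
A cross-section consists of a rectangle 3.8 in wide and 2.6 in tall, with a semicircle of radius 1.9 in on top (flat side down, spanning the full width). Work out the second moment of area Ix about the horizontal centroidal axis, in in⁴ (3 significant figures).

Ix ≈ 23.0 in⁴

Decompose the section into non-overlapping parts with the origin at the bottom-left of its bounding rectangle.
Rectangular body: 3.8 × 2.6, A = 9.88 in², y = 1.3 in, Ī = 5.5657 in⁴.
Semicircular cap: semicircle r = 1.9, A = 5.6706 in², y = 3.4064 in, Ī = 1.4304 in⁴.
Centroid: ȳ = ΣA·y / ΣA = 2.0681 in.
Transfer each piece to the horizontal centroidal axis using Ī + A·d² with d = y − 2.0681:
  rectangular body: d = -0.7681 in → contributes +11.395 in⁴
  semicircular cap: d = 1.3383 in → contributes +11.586 in⁴
Total I = 22.981 in⁴.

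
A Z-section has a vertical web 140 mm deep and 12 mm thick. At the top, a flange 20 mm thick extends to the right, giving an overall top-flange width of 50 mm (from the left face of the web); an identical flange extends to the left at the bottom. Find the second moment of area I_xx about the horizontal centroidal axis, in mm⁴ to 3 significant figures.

Decompose the section into non-overlapping parts with the origin at the bottom-left of its bounding rectangle.
Web: 12 × 140, A = 1 680 mm², y = 70 mm, Ī = 2 744 000 mm⁴.
Top flange (beyond web): 38 × 20, A = 760 mm², y = 130 mm, Ī = 25 333 mm⁴.
Bottom flange (beyond web): 38 × 20, A = 760 mm², y = 10 mm, Ī = 25 333 mm⁴.
Centroid: ȳ = ΣA·y / ΣA = 70 mm.
Transfer each piece to the horizontal centroidal axis using Ī + A·d² with d = y − 70:
  web: d = 0 mm → contributes +2 744 000 mm⁴
  top flange (beyond web): d = 60 mm → contributes +2 761 333 mm⁴
  bottom flange (beyond web): d = -60 mm → contributes +2 761 333 mm⁴
Total I = 8 266 667 mm⁴.

I_xx ≈ 8.27 × 10⁶ mm⁴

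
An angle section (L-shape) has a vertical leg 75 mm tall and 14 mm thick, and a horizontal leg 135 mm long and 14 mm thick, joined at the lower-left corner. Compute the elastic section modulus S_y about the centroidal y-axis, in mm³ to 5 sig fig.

S_y ≈ 5.8351 × 10⁴ mm³

Treat the section as a set of non-overlapping primitives; coordinates are from the bounding-box lower-left.
Vertical leg: 14 × 75, A = 1 050 mm², x = 7 mm, Ī = 17 150 mm⁴.
Horizontal leg (remainder): 121 × 14, A = 1 694 mm², x = 74.5 mm, Ī = 2 066 821 mm⁴.
Centroid: x̄ = ΣA·x / ΣA = 48.67092 mm.
Transfer each piece to the centroidal y-axis using Ī + A·d² with d = x − 48.67092:
  vertical leg: d = -41.67092 mm → contributes +1 840 439 mm⁴
  horizontal leg (remainder): d = 25.82908 mm → contributes +3 196 959 mm⁴
Total I = 5 037 398 mm⁴.
Extreme fibre distance c = 86.32908 mm; S = I/c = 58351.11 mm³.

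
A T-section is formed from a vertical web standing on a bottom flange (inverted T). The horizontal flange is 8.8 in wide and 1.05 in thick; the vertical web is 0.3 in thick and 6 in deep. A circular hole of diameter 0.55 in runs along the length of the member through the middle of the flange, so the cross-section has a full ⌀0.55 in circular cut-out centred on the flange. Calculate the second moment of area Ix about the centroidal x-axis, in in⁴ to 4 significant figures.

Split into non-overlapping primitives; take the origin at the lower-left of the bounding box.
Flange: 8.8 × 1.05, A = 9.24 in², y = 0.525 in, Ī = 0.848925 in⁴.
Web: 0.3 × 6, A = 1.8 in², y = 4.05 in, Ī = 5.4 in⁴.
Hole (subtracted): ⌀0.55, A = 0.237583 in², y = 0.525 in, Ī = 0.0044918 in⁴.
Centroid: ȳ = ΣA·y / ΣA = 1.11237 in.
Transfer each piece to the centroidal x-axis using Ī + A·d² with d = y − 1.11237:
  flange: d = -0.587369 in → contributes +4.03674 in⁴
  web: d = 2.93763 in → contributes +20.9334 in⁴
  hole: d = -0.587369 in → contributes −0.0864583 in⁴
Total I = 24.8837 in⁴.

Ix ≈ 24.88 in⁴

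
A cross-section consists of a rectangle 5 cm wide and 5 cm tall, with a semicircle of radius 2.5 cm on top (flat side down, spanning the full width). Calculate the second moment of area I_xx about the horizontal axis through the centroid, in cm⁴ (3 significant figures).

I_xx ≈ 146 cm⁴

Split into non-overlapping primitives; take the origin at the lower-left of the bounding box.
Rectangular body: 5 × 5, A = 25 cm², y = 2.5 cm, Ī = 52.083 cm⁴.
Semicircular cap: semicircle r = 2.5, A = 9.8175 cm², y = 6.061 cm, Ī = 4.2874 cm⁴.
Centroid: ȳ = ΣA·y / ΣA = 3.5041 cm.
Transfer each piece to the horizontal axis through the centroid using Ī + A·d² with d = y − 3.5041:
  rectangular body: d = -1.0041 cm → contributes +77.289 cm⁴
  semicircular cap: d = 2.5569 cm → contributes +68.473 cm⁴
Total I = 145.76 cm⁴.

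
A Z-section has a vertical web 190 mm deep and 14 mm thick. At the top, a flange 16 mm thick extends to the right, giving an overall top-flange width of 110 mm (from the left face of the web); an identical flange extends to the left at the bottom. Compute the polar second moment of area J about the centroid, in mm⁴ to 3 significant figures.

Decompose the section into non-overlapping parts with the origin at the bottom-left of its bounding rectangle.
Web: 14 × 190, A = 2 660 mm², y = 95 mm, Ī = 8 002 167 mm⁴.
Top flange (beyond web): 96 × 16, A = 1 536 mm², y = 182 mm, Ī = 32 768 mm⁴.
Bottom flange (beyond web): 96 × 16, A = 1 536 mm², y = 8 mm, Ī = 32 768 mm⁴.
Centroid: ȳ = ΣA·y / ΣA = 95 mm.
Transfer each piece to the centroidal x-axis using Ī + A·d² with d = y − 95:
  web: d = 0 mm → contributes +8 002 167 mm⁴
  top flange (beyond web): d = 87 mm → contributes +11 658 752 mm⁴
  bottom flange (beyond web): d = -87 mm → contributes +11 658 752 mm⁴
Total I = 31 319 671 mm⁴.
For the y-axis: x̄ = 103 mm.
Repeating about the centroidal y-axis gives I_y = 11 695 543 mm⁴.
Polar second moment: J = I_x + I_y = 43 015 213 mm⁴.

J ≈ 4.30 × 10⁷ mm⁴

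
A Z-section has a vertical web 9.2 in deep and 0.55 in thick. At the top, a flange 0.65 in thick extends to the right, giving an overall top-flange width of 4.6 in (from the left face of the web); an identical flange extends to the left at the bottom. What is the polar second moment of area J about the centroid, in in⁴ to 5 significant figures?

Treat the section as a set of non-overlapping primitives; coordinates are from the bounding-box lower-left.
Web: 0.55 × 9.2, A = 5.06 in², y = 4.6 in, Ī = 35.68987 in⁴.
Top flange (beyond web): 4.05 × 0.65, A = 2.6325 in², y = 8.875 in, Ī = 0.09268594 in⁴.
Bottom flange (beyond web): 4.05 × 0.65, A = 2.6325 in², y = 0.325 in, Ī = 0.09268594 in⁴.
Centroid: ȳ = ΣA·y / ΣA = 4.6 in.
Transfer each piece to the centroidal x-axis using Ī + A·d² with d = y − 4.6:
  web: d = 0 in → contributes +35.68987 in⁴
  top flange (beyond web): d = 4.275 in → contributes +48.20327 in⁴
  bottom flange (beyond web): d = -4.275 in → contributes +48.20327 in⁴
Total I = 132.0964 in⁴.
For the y-axis: x̄ = 4.325 in.
Repeating about the centroidal y-axis gives I_y = 35.176 in⁴.
Polar second moment: J = I_x + I_y = 167.2724 in⁴.

J ≈ 167.27 in⁴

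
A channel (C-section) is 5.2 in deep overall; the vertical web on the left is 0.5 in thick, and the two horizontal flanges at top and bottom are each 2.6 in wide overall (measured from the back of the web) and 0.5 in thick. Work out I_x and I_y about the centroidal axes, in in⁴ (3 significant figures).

I_x ≈ 17.5 in⁴, I_y ≈ 2.79 in⁴

Decompose the section into non-overlapping parts with the origin at the bottom-left of its bounding rectangle.
Web: 0.5 × 5.2, A = 2.6 in², y = 2.6 in, Ī = 5.8587 in⁴.
Top flange (beyond web): 2.1 × 0.5, A = 1.05 in², y = 4.95 in, Ī = 0.021875 in⁴.
Bottom flange (beyond web): 2.1 × 0.5, A = 1.05 in², y = 0.25 in, Ī = 0.021875 in⁴.
By symmetry the centroid is at mid-height, ȳ = 2.6 in.
Transfer each piece to the centroidal x-axis using Ī + A·d² with d = y − 2.6:
  web: d = 0 in → contributes +5.8587 in⁴
  top flange (beyond web): d = 2.35 in → contributes +5.8205 in⁴
  bottom flange (beyond web): d = -2.35 in → contributes +5.8205 in⁴
Total I = 17.5 in⁴.
For the y-axis: x̄ = 0.83085 in.
Repeating about the centroidal y-axis gives I_y = 2.7892 in⁴.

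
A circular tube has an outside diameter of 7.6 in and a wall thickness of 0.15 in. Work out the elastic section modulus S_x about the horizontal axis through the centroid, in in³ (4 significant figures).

S_x ≈ 6.412 in³

Treat the section as a set of non-overlapping primitives; coordinates are from the bounding-box lower-left.
Outer circle: ⌀7.6, A = 45.3646 in², y = 3.8 in, Ī = 163.766 in⁴.
Bore (subtracted): ⌀7.3, A = 41.8539 in², y = 3.8 in, Ī = 139.4 in⁴.
By symmetry the centroid is at mid-height, ȳ = 3.8 in.
All pieces are centred on the horizontal axis through the centroid, so I = ΣĪ (holes subtracted) = 24.3667 in⁴.
Extreme fibre distance c = 3.8 in; S = I/c = 6.41228 in³.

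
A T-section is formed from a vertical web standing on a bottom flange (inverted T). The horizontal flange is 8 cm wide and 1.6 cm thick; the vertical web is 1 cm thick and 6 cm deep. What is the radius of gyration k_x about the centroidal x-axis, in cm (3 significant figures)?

Break the section into simple shapes (no overlaps), measuring from the bottom-left corner of the bounding box.
Flange: 8 × 1.6, A = 12.8 cm², y = 0.8 cm, Ī = 2.7307 cm⁴.
Web: 1 × 6, A = 6 cm², y = 4.6 cm, Ī = 18 cm⁴.
Centroid: ȳ = ΣA·y / ΣA = 2.0128 cm.
Transfer each piece to the centroidal x-axis using Ī + A·d² with d = y − 2.0128:
  flange: d = -1.2128 cm → contributes +21.557 cm⁴
  web: d = 2.5872 cm → contributes +58.163 cm⁴
Total I = 79.72 cm⁴.
Radius of gyration: k = √(I/A) = √(79.72 / 18.8) = 2.0592 cm.

k_x ≈ 2.06 cm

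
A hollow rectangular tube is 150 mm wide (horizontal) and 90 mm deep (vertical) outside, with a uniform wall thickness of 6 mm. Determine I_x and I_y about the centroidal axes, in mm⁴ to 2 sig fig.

I_x ≈ 3.7 × 10⁶ mm⁴, I_y ≈ 8.2 × 10⁶ mm⁴

Split into non-overlapping primitives; take the origin at the lower-left of the bounding box.
Outer rectangle: 150 × 90, A = 13 500 mm², y = 45 mm, Ī = 9 112 500 mm⁴.
Inner void (subtracted): 138 × 78, A = 10 764 mm², y = 45 mm, Ī = 5 457 348 mm⁴.
By symmetry the centroid is at mid-height, ȳ = 45 mm.
All pieces are centred on the centroidal x-axis, so I = ΣĪ (holes subtracted) = 3 655 152 mm⁴.
Repeating about the centroidal y-axis gives I_y = 8 230 032 mm⁴.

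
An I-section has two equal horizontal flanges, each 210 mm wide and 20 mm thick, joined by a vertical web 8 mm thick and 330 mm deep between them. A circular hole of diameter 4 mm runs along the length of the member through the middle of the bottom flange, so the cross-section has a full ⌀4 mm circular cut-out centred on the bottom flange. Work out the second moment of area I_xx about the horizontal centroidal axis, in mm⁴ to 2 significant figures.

I_xx ≈ 2.8 × 10⁸ mm⁴

Break the section into simple shapes (no overlaps), measuring from the bottom-left corner of the bounding box.
Bottom flange: 210 × 20, A = 4 200 mm², y = 10 mm, Ī = 140 000 mm⁴.
Web: 8 × 330, A = 2 640 mm², y = 185 mm, Ī = 23 958 000 mm⁴.
Top flange: 210 × 20, A = 4 200 mm², y = 360 mm, Ī = 140 000 mm⁴.
Hole (subtracted): ⌀4, A = 12.57 mm², y = 10 mm, Ī = 12.57 mm⁴.
Centroid: ȳ = ΣA·y / ΣA = 185.2 mm.
Transfer each piece to the horizontal centroidal axis using Ī + A·d² with d = y − 185.2:
  bottom flange: d = -175.2 mm → contributes +129 058 318 mm⁴
  web: d = -0.1994 mm → contributes +23 958 105 mm⁴
  top flange: d = 174.8 mm → contributes +128 472 016 mm⁴
  hole: d = -175.2 mm → contributes −385 735 mm⁴
Total I = 281 102 704 mm⁴.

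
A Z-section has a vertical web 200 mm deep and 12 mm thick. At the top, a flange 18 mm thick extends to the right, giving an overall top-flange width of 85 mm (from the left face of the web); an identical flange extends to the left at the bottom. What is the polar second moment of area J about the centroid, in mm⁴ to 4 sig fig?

J ≈ 3.578 × 10⁷ mm⁴

Treat the section as a set of non-overlapping primitives; coordinates are from the bounding-box lower-left.
Web: 12 × 200, A = 2 400 mm², y = 100 mm, Ī = 8 000 000 mm⁴.
Top flange (beyond web): 73 × 18, A = 1 314 mm², y = 191 mm, Ī = 35 478 mm⁴.
Bottom flange (beyond web): 73 × 18, A = 1 314 mm², y = 9 mm, Ī = 35 478 mm⁴.
Centroid: ȳ = ΣA·y / ΣA = 100 mm.
Transfer each piece to the centroidal x-axis using Ī + A·d² with d = y − 100:
  web: d = 0 mm → contributes +8 000 000 mm⁴
  top flange (beyond web): d = 91 mm → contributes +10 916 712 mm⁴
  bottom flange (beyond web): d = -91 mm → contributes +10 916 712 mm⁴
Total I = 29 833 424 mm⁴.
For the y-axis: x̄ = 79 mm.
Repeating about the centroidal y-axis gives I_y = 5 942 676 mm⁴.
Polar second moment: J = I_x + I_y = 35 776 100 mm⁴.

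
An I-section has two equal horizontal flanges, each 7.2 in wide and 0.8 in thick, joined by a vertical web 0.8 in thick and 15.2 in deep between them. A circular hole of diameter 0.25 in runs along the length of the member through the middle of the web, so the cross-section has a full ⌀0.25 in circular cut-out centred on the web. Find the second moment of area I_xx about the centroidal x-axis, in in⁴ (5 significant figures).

I_xx ≈ 972.01 in⁴

Treat the section as a set of non-overlapping primitives; coordinates are from the bounding-box lower-left.
Bottom flange: 7.2 × 0.8, A = 5.76 in², y = 0.4 in, Ī = 0.3072 in⁴.
Web: 0.8 × 15.2, A = 12.16 in², y = 8.4 in, Ī = 234.1205 in⁴.
Top flange: 7.2 × 0.8, A = 5.76 in², y = 16.4 in, Ī = 0.3072 in⁴.
Hole (subtracted): ⌀0.25, A = 0.04908739 in², y = 8.4 in, Ī = 0.0001917476 in⁴.
By symmetry the centroid is at mid-height, ȳ = 8.4 in.
Transfer each piece to the centroidal x-axis using Ī + A·d² with d = y − 8.4:
  bottom flange: d = -8 in → contributes +368.9472 in⁴
  web: d = 0 in → contributes +234.1205 in⁴
  top flange: d = 8 in → contributes +368.9472 in⁴
  hole: d = 0 in → contributes −0.0001917476 in⁴
Total I = 972.0147 in⁴.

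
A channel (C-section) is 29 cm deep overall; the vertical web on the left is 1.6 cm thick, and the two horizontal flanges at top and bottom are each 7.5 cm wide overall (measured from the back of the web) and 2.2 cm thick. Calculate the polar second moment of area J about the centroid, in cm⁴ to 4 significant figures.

Treat the section as a set of non-overlapping primitives; coordinates are from the bounding-box lower-left.
Web: 1.6 × 29, A = 46.4 cm², y = 14.5 cm, Ī = 3251.87 cm⁴.
Top flange (beyond web): 5.9 × 2.2, A = 12.98 cm², y = 27.9 cm, Ī = 5.23527 cm⁴.
Bottom flange (beyond web): 5.9 × 2.2, A = 12.98 cm², y = 1.1 cm, Ī = 5.23527 cm⁴.
By symmetry the centroid is at mid-height, ȳ = 14.5 cm.
Transfer each piece to the centroidal x-axis using Ī + A·d² with d = y − 14.5:
  web: d = 0 cm → contributes +3251.87 cm⁴
  top flange (beyond web): d = 13.4 cm → contributes +2335.92 cm⁴
  bottom flange (beyond web): d = -13.4 cm → contributes +2335.92 cm⁴
Total I = 7923.71 cm⁴.
For the y-axis: x̄ = 2.14536 cm.
Repeating about the centroidal y-axis gives I_y = 319.296 cm⁴.
Polar second moment: J = I_x + I_y = 8243.01 cm⁴.

J ≈ 8243 cm⁴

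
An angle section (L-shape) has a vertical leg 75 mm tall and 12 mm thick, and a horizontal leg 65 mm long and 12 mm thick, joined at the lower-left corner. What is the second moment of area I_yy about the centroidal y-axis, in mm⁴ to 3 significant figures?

Split into non-overlapping primitives; take the origin at the lower-left of the bounding box.
Vertical leg: 12 × 75, A = 900 mm², x = 6 mm, Ī = 10 800 mm⁴.
Horizontal leg (remainder): 53 × 12, A = 636 mm², x = 38.5 mm, Ī = 148 877 mm⁴.
Centroid: x̄ = ΣA·x / ΣA = 19.457 mm.
Transfer each piece to the centroidal y-axis using Ī + A·d² with d = x − 19.457:
  vertical leg: d = -13.457 mm → contributes +173 783 mm⁴
  horizontal leg (remainder): d = 19.043 mm → contributes +379 513 mm⁴
Total I = 553 295 mm⁴.

I_yy ≈ 5.53 × 10⁵ mm⁴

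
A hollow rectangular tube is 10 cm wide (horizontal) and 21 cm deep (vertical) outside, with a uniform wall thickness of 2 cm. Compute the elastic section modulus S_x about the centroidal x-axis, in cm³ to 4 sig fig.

Break the section into simple shapes (no overlaps), measuring from the bottom-left corner of the bounding box.
Outer rectangle: 10 × 21, A = 210 cm², y = 10.5 cm, Ī = 7717.5 cm⁴.
Inner void (subtracted): 6 × 17, A = 102 cm², y = 10.5 cm, Ī = 2456.5 cm⁴.
By symmetry the centroid is at mid-height, ȳ = 10.5 cm.
All pieces are centred on the centroidal x-axis, so I = ΣĪ (holes subtracted) = 5 261 cm⁴.
Extreme fibre distance c = 10.5 cm; S = I/c = 501.048 cm³.

S_x ≈ 501.0 cm³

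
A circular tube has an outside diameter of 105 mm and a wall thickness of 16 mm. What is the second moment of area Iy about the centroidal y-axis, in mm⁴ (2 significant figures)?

Iy ≈ 4.6 × 10⁶ mm⁴

Decompose the section into non-overlapping parts with the origin at the bottom-left of its bounding rectangle.
Outer circle: ⌀105, A = 8 659 mm², x = 52.5 mm, Ī = 5 966 602 mm⁴.
Bore (subtracted): ⌀73, A = 4 185 mm², x = 52.5 mm, Ī = 1 393 995 mm⁴.
By symmetry the centroid is at mid-width, x̄ = 52.5 mm.
All pieces are centred on the centroidal y-axis, so I = ΣĪ (holes subtracted) = 4 572 607 mm⁴.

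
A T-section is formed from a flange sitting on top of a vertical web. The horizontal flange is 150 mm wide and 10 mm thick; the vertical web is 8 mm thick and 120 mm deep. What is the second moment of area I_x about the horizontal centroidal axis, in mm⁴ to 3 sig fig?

I_x ≈ 3.64 × 10⁶ mm⁴

Treat the section as a set of non-overlapping primitives; coordinates are from the bounding-box lower-left.
Flange: 150 × 10, A = 1 500 mm², y = 125 mm, Ī = 12 500 mm⁴.
Web: 8 × 120, A = 960 mm², y = 60 mm, Ī = 1 152 000 mm⁴.
Centroid: ȳ = ΣA·y / ΣA = 99.634 mm.
Transfer each piece to the horizontal centroidal axis using Ī + A·d² with d = y − 99.634:
  flange: d = 25.366 mm → contributes +977 640 mm⁴
  web: d = -39.634 mm → contributes +2 660 031 mm⁴
Total I = 3 637 671 mm⁴.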